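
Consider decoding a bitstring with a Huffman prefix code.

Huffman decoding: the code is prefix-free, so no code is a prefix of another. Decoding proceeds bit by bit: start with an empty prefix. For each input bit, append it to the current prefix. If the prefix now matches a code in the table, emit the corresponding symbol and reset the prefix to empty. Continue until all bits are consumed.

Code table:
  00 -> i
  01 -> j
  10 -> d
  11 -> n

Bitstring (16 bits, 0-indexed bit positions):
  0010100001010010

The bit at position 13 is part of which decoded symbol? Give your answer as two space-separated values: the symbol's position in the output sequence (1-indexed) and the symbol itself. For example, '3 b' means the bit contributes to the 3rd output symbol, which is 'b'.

Bit 0: prefix='0' (no match yet)
Bit 1: prefix='00' -> emit 'i', reset
Bit 2: prefix='1' (no match yet)
Bit 3: prefix='10' -> emit 'd', reset
Bit 4: prefix='1' (no match yet)
Bit 5: prefix='10' -> emit 'd', reset
Bit 6: prefix='0' (no match yet)
Bit 7: prefix='00' -> emit 'i', reset
Bit 8: prefix='0' (no match yet)
Bit 9: prefix='01' -> emit 'j', reset
Bit 10: prefix='0' (no match yet)
Bit 11: prefix='01' -> emit 'j', reset
Bit 12: prefix='0' (no match yet)
Bit 13: prefix='00' -> emit 'i', reset
Bit 14: prefix='1' (no match yet)
Bit 15: prefix='10' -> emit 'd', reset

Answer: 7 i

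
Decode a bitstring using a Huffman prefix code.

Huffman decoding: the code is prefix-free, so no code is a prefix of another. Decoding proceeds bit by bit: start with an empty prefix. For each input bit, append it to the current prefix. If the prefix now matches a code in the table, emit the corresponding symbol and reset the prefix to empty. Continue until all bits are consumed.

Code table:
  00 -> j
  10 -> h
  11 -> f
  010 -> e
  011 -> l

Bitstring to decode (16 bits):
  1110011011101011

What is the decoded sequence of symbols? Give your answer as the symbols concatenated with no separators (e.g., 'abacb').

Bit 0: prefix='1' (no match yet)
Bit 1: prefix='11' -> emit 'f', reset
Bit 2: prefix='1' (no match yet)
Bit 3: prefix='10' -> emit 'h', reset
Bit 4: prefix='0' (no match yet)
Bit 5: prefix='01' (no match yet)
Bit 6: prefix='011' -> emit 'l', reset
Bit 7: prefix='0' (no match yet)
Bit 8: prefix='01' (no match yet)
Bit 9: prefix='011' -> emit 'l', reset
Bit 10: prefix='1' (no match yet)
Bit 11: prefix='10' -> emit 'h', reset
Bit 12: prefix='1' (no match yet)
Bit 13: prefix='10' -> emit 'h', reset
Bit 14: prefix='1' (no match yet)
Bit 15: prefix='11' -> emit 'f', reset

Answer: fhllhhf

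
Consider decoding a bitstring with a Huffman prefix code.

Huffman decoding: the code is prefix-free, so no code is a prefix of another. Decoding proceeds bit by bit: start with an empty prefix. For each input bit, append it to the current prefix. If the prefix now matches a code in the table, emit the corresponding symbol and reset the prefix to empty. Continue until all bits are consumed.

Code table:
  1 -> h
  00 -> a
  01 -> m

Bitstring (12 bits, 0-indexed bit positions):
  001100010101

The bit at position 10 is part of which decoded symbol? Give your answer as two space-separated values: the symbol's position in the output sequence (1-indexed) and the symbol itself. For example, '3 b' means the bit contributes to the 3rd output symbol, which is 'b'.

Answer: 7 m

Derivation:
Bit 0: prefix='0' (no match yet)
Bit 1: prefix='00' -> emit 'a', reset
Bit 2: prefix='1' -> emit 'h', reset
Bit 3: prefix='1' -> emit 'h', reset
Bit 4: prefix='0' (no match yet)
Bit 5: prefix='00' -> emit 'a', reset
Bit 6: prefix='0' (no match yet)
Bit 7: prefix='01' -> emit 'm', reset
Bit 8: prefix='0' (no match yet)
Bit 9: prefix='01' -> emit 'm', reset
Bit 10: prefix='0' (no match yet)
Bit 11: prefix='01' -> emit 'm', reset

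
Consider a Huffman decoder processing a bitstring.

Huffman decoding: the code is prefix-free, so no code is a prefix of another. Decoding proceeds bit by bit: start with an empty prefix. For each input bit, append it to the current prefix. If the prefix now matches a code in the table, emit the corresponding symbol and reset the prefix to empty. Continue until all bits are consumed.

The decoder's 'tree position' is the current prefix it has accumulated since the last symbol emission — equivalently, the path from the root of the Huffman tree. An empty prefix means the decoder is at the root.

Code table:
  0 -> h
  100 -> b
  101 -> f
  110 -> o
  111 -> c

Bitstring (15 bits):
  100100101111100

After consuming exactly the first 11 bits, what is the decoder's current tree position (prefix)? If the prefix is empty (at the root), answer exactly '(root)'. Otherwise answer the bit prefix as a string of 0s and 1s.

Bit 0: prefix='1' (no match yet)
Bit 1: prefix='10' (no match yet)
Bit 2: prefix='100' -> emit 'b', reset
Bit 3: prefix='1' (no match yet)
Bit 4: prefix='10' (no match yet)
Bit 5: prefix='100' -> emit 'b', reset
Bit 6: prefix='1' (no match yet)
Bit 7: prefix='10' (no match yet)
Bit 8: prefix='101' -> emit 'f', reset
Bit 9: prefix='1' (no match yet)
Bit 10: prefix='11' (no match yet)

Answer: 11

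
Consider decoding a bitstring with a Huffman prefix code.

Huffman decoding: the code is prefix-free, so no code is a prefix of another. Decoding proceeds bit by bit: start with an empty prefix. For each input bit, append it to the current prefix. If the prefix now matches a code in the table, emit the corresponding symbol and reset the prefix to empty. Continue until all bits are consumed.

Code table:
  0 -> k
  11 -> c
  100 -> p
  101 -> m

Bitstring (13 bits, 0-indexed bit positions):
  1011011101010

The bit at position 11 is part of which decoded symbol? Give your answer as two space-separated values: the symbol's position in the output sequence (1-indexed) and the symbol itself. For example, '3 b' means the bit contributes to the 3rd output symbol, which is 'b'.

Answer: 5 m

Derivation:
Bit 0: prefix='1' (no match yet)
Bit 1: prefix='10' (no match yet)
Bit 2: prefix='101' -> emit 'm', reset
Bit 3: prefix='1' (no match yet)
Bit 4: prefix='10' (no match yet)
Bit 5: prefix='101' -> emit 'm', reset
Bit 6: prefix='1' (no match yet)
Bit 7: prefix='11' -> emit 'c', reset
Bit 8: prefix='0' -> emit 'k', reset
Bit 9: prefix='1' (no match yet)
Bit 10: prefix='10' (no match yet)
Bit 11: prefix='101' -> emit 'm', reset
Bit 12: prefix='0' -> emit 'k', reset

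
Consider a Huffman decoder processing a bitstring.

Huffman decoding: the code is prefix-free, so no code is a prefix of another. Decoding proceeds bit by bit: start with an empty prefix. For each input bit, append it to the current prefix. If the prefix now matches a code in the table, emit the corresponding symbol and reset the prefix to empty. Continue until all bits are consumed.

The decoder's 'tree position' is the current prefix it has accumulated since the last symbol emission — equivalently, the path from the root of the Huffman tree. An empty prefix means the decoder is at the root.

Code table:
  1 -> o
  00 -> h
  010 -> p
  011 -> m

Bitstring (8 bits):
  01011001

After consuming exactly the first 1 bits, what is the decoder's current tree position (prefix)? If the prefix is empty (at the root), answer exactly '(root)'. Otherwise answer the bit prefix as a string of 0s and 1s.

Bit 0: prefix='0' (no match yet)

Answer: 0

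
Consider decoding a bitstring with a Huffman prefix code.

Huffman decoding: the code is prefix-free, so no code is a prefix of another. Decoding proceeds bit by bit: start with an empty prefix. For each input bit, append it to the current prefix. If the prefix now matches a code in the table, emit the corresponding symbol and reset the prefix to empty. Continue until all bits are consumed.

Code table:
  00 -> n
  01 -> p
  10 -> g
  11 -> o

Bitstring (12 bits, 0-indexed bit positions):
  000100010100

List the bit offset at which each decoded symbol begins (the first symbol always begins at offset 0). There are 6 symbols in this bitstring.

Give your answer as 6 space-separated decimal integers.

Answer: 0 2 4 6 8 10

Derivation:
Bit 0: prefix='0' (no match yet)
Bit 1: prefix='00' -> emit 'n', reset
Bit 2: prefix='0' (no match yet)
Bit 3: prefix='01' -> emit 'p', reset
Bit 4: prefix='0' (no match yet)
Bit 5: prefix='00' -> emit 'n', reset
Bit 6: prefix='0' (no match yet)
Bit 7: prefix='01' -> emit 'p', reset
Bit 8: prefix='0' (no match yet)
Bit 9: prefix='01' -> emit 'p', reset
Bit 10: prefix='0' (no match yet)
Bit 11: prefix='00' -> emit 'n', reset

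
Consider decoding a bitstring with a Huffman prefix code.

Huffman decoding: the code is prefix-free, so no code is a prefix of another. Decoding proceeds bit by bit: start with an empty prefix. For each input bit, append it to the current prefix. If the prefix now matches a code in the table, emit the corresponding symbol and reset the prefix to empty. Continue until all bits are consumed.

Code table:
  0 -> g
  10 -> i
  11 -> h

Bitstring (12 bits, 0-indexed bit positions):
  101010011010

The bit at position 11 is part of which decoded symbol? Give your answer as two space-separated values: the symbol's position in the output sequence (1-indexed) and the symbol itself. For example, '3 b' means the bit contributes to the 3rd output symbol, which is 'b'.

Bit 0: prefix='1' (no match yet)
Bit 1: prefix='10' -> emit 'i', reset
Bit 2: prefix='1' (no match yet)
Bit 3: prefix='10' -> emit 'i', reset
Bit 4: prefix='1' (no match yet)
Bit 5: prefix='10' -> emit 'i', reset
Bit 6: prefix='0' -> emit 'g', reset
Bit 7: prefix='1' (no match yet)
Bit 8: prefix='11' -> emit 'h', reset
Bit 9: prefix='0' -> emit 'g', reset
Bit 10: prefix='1' (no match yet)
Bit 11: prefix='10' -> emit 'i', reset

Answer: 7 i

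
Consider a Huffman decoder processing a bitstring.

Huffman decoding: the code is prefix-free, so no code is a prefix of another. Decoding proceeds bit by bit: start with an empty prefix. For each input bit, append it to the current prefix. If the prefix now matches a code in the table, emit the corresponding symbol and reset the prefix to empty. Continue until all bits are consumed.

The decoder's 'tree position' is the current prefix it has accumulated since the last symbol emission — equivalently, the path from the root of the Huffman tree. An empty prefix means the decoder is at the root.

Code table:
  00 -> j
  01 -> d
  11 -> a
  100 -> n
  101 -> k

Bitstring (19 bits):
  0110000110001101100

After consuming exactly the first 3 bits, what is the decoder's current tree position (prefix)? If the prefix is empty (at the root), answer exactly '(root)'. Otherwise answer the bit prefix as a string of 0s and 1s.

Answer: 1

Derivation:
Bit 0: prefix='0' (no match yet)
Bit 1: prefix='01' -> emit 'd', reset
Bit 2: prefix='1' (no match yet)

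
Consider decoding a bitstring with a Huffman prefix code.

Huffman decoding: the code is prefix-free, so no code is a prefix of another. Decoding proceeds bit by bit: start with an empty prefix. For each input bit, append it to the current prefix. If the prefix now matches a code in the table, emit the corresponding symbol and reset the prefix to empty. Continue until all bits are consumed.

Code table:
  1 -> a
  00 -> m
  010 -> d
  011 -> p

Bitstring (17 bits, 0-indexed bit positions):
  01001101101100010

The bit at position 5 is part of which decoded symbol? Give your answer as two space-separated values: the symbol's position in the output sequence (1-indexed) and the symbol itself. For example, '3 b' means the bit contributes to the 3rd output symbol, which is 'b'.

Answer: 2 p

Derivation:
Bit 0: prefix='0' (no match yet)
Bit 1: prefix='01' (no match yet)
Bit 2: prefix='010' -> emit 'd', reset
Bit 3: prefix='0' (no match yet)
Bit 4: prefix='01' (no match yet)
Bit 5: prefix='011' -> emit 'p', reset
Bit 6: prefix='0' (no match yet)
Bit 7: prefix='01' (no match yet)
Bit 8: prefix='011' -> emit 'p', reset
Bit 9: prefix='0' (no match yet)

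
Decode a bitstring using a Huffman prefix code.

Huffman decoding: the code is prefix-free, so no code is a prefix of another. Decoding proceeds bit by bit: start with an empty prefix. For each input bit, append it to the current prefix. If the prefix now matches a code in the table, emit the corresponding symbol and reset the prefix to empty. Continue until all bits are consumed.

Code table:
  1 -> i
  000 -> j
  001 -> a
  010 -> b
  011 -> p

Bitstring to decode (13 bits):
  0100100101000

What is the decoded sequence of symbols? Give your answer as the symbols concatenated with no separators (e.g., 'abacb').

Answer: bbbij

Derivation:
Bit 0: prefix='0' (no match yet)
Bit 1: prefix='01' (no match yet)
Bit 2: prefix='010' -> emit 'b', reset
Bit 3: prefix='0' (no match yet)
Bit 4: prefix='01' (no match yet)
Bit 5: prefix='010' -> emit 'b', reset
Bit 6: prefix='0' (no match yet)
Bit 7: prefix='01' (no match yet)
Bit 8: prefix='010' -> emit 'b', reset
Bit 9: prefix='1' -> emit 'i', reset
Bit 10: prefix='0' (no match yet)
Bit 11: prefix='00' (no match yet)
Bit 12: prefix='000' -> emit 'j', reset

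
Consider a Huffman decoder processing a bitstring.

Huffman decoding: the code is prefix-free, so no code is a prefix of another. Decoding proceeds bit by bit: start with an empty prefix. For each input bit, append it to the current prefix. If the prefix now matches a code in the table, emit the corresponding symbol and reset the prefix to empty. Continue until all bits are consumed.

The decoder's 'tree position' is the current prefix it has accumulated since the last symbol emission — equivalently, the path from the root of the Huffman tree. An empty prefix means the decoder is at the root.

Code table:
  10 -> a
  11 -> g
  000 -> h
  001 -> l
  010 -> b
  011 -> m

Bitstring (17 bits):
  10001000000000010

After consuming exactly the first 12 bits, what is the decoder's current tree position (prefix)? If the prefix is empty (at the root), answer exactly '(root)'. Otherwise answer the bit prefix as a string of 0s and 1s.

Answer: 0

Derivation:
Bit 0: prefix='1' (no match yet)
Bit 1: prefix='10' -> emit 'a', reset
Bit 2: prefix='0' (no match yet)
Bit 3: prefix='00' (no match yet)
Bit 4: prefix='001' -> emit 'l', reset
Bit 5: prefix='0' (no match yet)
Bit 6: prefix='00' (no match yet)
Bit 7: prefix='000' -> emit 'h', reset
Bit 8: prefix='0' (no match yet)
Bit 9: prefix='00' (no match yet)
Bit 10: prefix='000' -> emit 'h', reset
Bit 11: prefix='0' (no match yet)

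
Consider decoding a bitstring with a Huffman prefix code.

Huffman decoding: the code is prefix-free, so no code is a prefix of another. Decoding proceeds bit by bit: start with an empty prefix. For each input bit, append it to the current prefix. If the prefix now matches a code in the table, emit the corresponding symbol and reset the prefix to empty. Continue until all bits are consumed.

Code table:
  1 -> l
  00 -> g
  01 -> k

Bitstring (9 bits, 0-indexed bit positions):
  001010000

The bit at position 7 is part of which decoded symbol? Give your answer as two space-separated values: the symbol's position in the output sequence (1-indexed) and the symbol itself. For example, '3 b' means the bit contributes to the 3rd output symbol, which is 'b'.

Answer: 5 g

Derivation:
Bit 0: prefix='0' (no match yet)
Bit 1: prefix='00' -> emit 'g', reset
Bit 2: prefix='1' -> emit 'l', reset
Bit 3: prefix='0' (no match yet)
Bit 4: prefix='01' -> emit 'k', reset
Bit 5: prefix='0' (no match yet)
Bit 6: prefix='00' -> emit 'g', reset
Bit 7: prefix='0' (no match yet)
Bit 8: prefix='00' -> emit 'g', reset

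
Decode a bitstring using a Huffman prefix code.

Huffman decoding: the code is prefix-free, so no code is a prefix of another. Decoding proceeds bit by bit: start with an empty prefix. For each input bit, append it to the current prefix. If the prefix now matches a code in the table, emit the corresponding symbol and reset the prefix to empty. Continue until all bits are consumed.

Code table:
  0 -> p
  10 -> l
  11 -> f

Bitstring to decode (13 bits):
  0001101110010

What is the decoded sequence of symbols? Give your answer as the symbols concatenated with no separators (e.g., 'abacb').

Answer: pppfpflpl

Derivation:
Bit 0: prefix='0' -> emit 'p', reset
Bit 1: prefix='0' -> emit 'p', reset
Bit 2: prefix='0' -> emit 'p', reset
Bit 3: prefix='1' (no match yet)
Bit 4: prefix='11' -> emit 'f', reset
Bit 5: prefix='0' -> emit 'p', reset
Bit 6: prefix='1' (no match yet)
Bit 7: prefix='11' -> emit 'f', reset
Bit 8: prefix='1' (no match yet)
Bit 9: prefix='10' -> emit 'l', reset
Bit 10: prefix='0' -> emit 'p', reset
Bit 11: prefix='1' (no match yet)
Bit 12: prefix='10' -> emit 'l', reset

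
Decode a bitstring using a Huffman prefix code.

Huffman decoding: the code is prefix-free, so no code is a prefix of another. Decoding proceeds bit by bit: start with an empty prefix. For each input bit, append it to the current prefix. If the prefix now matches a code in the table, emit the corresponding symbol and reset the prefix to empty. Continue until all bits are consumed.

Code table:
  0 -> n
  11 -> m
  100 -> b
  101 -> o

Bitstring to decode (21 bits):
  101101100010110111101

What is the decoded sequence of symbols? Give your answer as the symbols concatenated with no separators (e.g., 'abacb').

Answer: oobnoomo

Derivation:
Bit 0: prefix='1' (no match yet)
Bit 1: prefix='10' (no match yet)
Bit 2: prefix='101' -> emit 'o', reset
Bit 3: prefix='1' (no match yet)
Bit 4: prefix='10' (no match yet)
Bit 5: prefix='101' -> emit 'o', reset
Bit 6: prefix='1' (no match yet)
Bit 7: prefix='10' (no match yet)
Bit 8: prefix='100' -> emit 'b', reset
Bit 9: prefix='0' -> emit 'n', reset
Bit 10: prefix='1' (no match yet)
Bit 11: prefix='10' (no match yet)
Bit 12: prefix='101' -> emit 'o', reset
Bit 13: prefix='1' (no match yet)
Bit 14: prefix='10' (no match yet)
Bit 15: prefix='101' -> emit 'o', reset
Bit 16: prefix='1' (no match yet)
Bit 17: prefix='11' -> emit 'm', reset
Bit 18: prefix='1' (no match yet)
Bit 19: prefix='10' (no match yet)
Bit 20: prefix='101' -> emit 'o', reset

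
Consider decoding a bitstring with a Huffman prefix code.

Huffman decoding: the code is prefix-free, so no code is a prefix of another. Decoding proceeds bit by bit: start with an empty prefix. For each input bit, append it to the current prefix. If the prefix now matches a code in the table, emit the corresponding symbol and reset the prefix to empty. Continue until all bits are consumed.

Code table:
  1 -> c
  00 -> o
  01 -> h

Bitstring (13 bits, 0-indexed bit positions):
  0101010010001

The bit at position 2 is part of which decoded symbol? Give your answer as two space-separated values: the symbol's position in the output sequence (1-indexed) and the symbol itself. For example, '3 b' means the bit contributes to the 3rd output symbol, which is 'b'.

Answer: 2 h

Derivation:
Bit 0: prefix='0' (no match yet)
Bit 1: prefix='01' -> emit 'h', reset
Bit 2: prefix='0' (no match yet)
Bit 3: prefix='01' -> emit 'h', reset
Bit 4: prefix='0' (no match yet)
Bit 5: prefix='01' -> emit 'h', reset
Bit 6: prefix='0' (no match yet)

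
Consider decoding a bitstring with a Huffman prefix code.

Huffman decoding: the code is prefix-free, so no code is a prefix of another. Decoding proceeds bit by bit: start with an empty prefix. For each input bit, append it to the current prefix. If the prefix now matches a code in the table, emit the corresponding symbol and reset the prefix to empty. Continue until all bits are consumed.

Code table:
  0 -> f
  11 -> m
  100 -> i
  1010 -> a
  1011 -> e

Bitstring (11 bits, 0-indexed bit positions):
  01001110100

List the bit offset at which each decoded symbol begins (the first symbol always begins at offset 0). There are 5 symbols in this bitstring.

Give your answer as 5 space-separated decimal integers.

Bit 0: prefix='0' -> emit 'f', reset
Bit 1: prefix='1' (no match yet)
Bit 2: prefix='10' (no match yet)
Bit 3: prefix='100' -> emit 'i', reset
Bit 4: prefix='1' (no match yet)
Bit 5: prefix='11' -> emit 'm', reset
Bit 6: prefix='1' (no match yet)
Bit 7: prefix='10' (no match yet)
Bit 8: prefix='101' (no match yet)
Bit 9: prefix='1010' -> emit 'a', reset
Bit 10: prefix='0' -> emit 'f', reset

Answer: 0 1 4 6 10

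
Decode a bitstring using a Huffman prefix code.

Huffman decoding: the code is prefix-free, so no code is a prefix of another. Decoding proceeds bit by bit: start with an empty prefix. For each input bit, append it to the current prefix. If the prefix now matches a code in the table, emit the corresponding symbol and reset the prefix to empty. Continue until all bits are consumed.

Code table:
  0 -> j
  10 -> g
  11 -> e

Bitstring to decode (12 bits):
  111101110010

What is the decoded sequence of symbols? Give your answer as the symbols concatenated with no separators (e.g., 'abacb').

Bit 0: prefix='1' (no match yet)
Bit 1: prefix='11' -> emit 'e', reset
Bit 2: prefix='1' (no match yet)
Bit 3: prefix='11' -> emit 'e', reset
Bit 4: prefix='0' -> emit 'j', reset
Bit 5: prefix='1' (no match yet)
Bit 6: prefix='11' -> emit 'e', reset
Bit 7: prefix='1' (no match yet)
Bit 8: prefix='10' -> emit 'g', reset
Bit 9: prefix='0' -> emit 'j', reset
Bit 10: prefix='1' (no match yet)
Bit 11: prefix='10' -> emit 'g', reset

Answer: eejegjg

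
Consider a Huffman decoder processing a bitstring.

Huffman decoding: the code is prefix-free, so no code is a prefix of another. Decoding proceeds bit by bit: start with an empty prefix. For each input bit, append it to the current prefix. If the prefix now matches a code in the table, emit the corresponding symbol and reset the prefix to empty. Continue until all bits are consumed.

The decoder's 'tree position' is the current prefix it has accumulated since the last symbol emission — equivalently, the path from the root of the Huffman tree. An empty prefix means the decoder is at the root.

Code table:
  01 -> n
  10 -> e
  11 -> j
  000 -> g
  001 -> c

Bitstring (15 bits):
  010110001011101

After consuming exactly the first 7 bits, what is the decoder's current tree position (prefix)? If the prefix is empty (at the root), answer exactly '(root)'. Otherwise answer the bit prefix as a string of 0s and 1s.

Answer: 0

Derivation:
Bit 0: prefix='0' (no match yet)
Bit 1: prefix='01' -> emit 'n', reset
Bit 2: prefix='0' (no match yet)
Bit 3: prefix='01' -> emit 'n', reset
Bit 4: prefix='1' (no match yet)
Bit 5: prefix='10' -> emit 'e', reset
Bit 6: prefix='0' (no match yet)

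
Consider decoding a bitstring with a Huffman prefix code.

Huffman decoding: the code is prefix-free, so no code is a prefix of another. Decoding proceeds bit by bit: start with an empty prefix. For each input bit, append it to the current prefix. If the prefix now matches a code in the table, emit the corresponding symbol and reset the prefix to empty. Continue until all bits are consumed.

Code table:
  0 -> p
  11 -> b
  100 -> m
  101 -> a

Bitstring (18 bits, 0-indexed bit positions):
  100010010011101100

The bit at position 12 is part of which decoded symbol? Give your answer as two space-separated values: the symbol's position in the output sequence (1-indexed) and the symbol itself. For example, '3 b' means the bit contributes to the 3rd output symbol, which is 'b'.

Answer: 6 a

Derivation:
Bit 0: prefix='1' (no match yet)
Bit 1: prefix='10' (no match yet)
Bit 2: prefix='100' -> emit 'm', reset
Bit 3: prefix='0' -> emit 'p', reset
Bit 4: prefix='1' (no match yet)
Bit 5: prefix='10' (no match yet)
Bit 6: prefix='100' -> emit 'm', reset
Bit 7: prefix='1' (no match yet)
Bit 8: prefix='10' (no match yet)
Bit 9: prefix='100' -> emit 'm', reset
Bit 10: prefix='1' (no match yet)
Bit 11: prefix='11' -> emit 'b', reset
Bit 12: prefix='1' (no match yet)
Bit 13: prefix='10' (no match yet)
Bit 14: prefix='101' -> emit 'a', reset
Bit 15: prefix='1' (no match yet)
Bit 16: prefix='10' (no match yet)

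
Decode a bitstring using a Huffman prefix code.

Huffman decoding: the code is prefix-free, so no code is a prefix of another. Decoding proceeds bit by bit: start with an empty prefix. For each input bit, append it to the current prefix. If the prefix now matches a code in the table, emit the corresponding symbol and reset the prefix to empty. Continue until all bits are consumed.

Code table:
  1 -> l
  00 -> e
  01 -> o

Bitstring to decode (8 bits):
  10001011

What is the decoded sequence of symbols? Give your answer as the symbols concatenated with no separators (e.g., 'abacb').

Bit 0: prefix='1' -> emit 'l', reset
Bit 1: prefix='0' (no match yet)
Bit 2: prefix='00' -> emit 'e', reset
Bit 3: prefix='0' (no match yet)
Bit 4: prefix='01' -> emit 'o', reset
Bit 5: prefix='0' (no match yet)
Bit 6: prefix='01' -> emit 'o', reset
Bit 7: prefix='1' -> emit 'l', reset

Answer: leool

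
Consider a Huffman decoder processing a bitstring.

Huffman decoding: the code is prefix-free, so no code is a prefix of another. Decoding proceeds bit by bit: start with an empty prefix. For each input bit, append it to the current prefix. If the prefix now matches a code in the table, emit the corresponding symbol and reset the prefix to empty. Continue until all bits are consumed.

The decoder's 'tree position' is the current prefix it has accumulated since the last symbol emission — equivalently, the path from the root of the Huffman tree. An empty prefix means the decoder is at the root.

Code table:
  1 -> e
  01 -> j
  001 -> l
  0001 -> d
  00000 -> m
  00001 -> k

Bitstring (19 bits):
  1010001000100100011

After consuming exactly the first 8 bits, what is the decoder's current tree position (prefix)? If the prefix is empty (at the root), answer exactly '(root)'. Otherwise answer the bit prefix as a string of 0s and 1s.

Bit 0: prefix='1' -> emit 'e', reset
Bit 1: prefix='0' (no match yet)
Bit 2: prefix='01' -> emit 'j', reset
Bit 3: prefix='0' (no match yet)
Bit 4: prefix='00' (no match yet)
Bit 5: prefix='000' (no match yet)
Bit 6: prefix='0001' -> emit 'd', reset
Bit 7: prefix='0' (no match yet)

Answer: 0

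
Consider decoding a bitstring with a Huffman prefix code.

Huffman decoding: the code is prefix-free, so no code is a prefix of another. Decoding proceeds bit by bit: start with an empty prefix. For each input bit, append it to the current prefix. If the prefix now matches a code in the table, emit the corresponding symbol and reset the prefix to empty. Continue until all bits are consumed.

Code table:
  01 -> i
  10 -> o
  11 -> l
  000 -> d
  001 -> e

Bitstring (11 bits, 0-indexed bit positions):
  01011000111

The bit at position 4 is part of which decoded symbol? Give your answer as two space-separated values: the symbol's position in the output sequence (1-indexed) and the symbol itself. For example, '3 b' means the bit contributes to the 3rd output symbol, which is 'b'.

Bit 0: prefix='0' (no match yet)
Bit 1: prefix='01' -> emit 'i', reset
Bit 2: prefix='0' (no match yet)
Bit 3: prefix='01' -> emit 'i', reset
Bit 4: prefix='1' (no match yet)
Bit 5: prefix='10' -> emit 'o', reset
Bit 6: prefix='0' (no match yet)
Bit 7: prefix='00' (no match yet)
Bit 8: prefix='001' -> emit 'e', reset

Answer: 3 o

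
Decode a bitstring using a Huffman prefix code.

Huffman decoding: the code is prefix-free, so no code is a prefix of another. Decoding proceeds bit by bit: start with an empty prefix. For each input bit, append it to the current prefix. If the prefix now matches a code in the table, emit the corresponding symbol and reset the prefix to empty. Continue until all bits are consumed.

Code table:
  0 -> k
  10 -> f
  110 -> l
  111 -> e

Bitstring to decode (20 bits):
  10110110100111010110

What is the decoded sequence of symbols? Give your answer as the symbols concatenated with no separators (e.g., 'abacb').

Bit 0: prefix='1' (no match yet)
Bit 1: prefix='10' -> emit 'f', reset
Bit 2: prefix='1' (no match yet)
Bit 3: prefix='11' (no match yet)
Bit 4: prefix='110' -> emit 'l', reset
Bit 5: prefix='1' (no match yet)
Bit 6: prefix='11' (no match yet)
Bit 7: prefix='110' -> emit 'l', reset
Bit 8: prefix='1' (no match yet)
Bit 9: prefix='10' -> emit 'f', reset
Bit 10: prefix='0' -> emit 'k', reset
Bit 11: prefix='1' (no match yet)
Bit 12: prefix='11' (no match yet)
Bit 13: prefix='111' -> emit 'e', reset
Bit 14: prefix='0' -> emit 'k', reset
Bit 15: prefix='1' (no match yet)
Bit 16: prefix='10' -> emit 'f', reset
Bit 17: prefix='1' (no match yet)
Bit 18: prefix='11' (no match yet)
Bit 19: prefix='110' -> emit 'l', reset

Answer: fllfkekfl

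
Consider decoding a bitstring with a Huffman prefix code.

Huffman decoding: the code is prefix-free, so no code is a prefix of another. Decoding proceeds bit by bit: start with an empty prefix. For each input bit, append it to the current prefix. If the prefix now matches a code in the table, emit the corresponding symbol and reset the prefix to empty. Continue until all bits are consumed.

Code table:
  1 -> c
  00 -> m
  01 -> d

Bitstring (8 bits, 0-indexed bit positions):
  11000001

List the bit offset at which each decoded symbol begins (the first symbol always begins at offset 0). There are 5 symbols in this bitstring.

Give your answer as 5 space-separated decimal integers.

Answer: 0 1 2 4 6

Derivation:
Bit 0: prefix='1' -> emit 'c', reset
Bit 1: prefix='1' -> emit 'c', reset
Bit 2: prefix='0' (no match yet)
Bit 3: prefix='00' -> emit 'm', reset
Bit 4: prefix='0' (no match yet)
Bit 5: prefix='00' -> emit 'm', reset
Bit 6: prefix='0' (no match yet)
Bit 7: prefix='01' -> emit 'd', reset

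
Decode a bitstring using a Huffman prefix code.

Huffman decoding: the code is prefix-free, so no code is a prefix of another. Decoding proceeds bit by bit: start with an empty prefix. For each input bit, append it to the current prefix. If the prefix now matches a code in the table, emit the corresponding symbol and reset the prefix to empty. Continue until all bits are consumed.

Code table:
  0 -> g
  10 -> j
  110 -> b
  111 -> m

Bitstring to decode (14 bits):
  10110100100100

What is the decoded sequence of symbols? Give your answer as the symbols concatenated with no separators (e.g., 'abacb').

Answer: jbjgjgjg

Derivation:
Bit 0: prefix='1' (no match yet)
Bit 1: prefix='10' -> emit 'j', reset
Bit 2: prefix='1' (no match yet)
Bit 3: prefix='11' (no match yet)
Bit 4: prefix='110' -> emit 'b', reset
Bit 5: prefix='1' (no match yet)
Bit 6: prefix='10' -> emit 'j', reset
Bit 7: prefix='0' -> emit 'g', reset
Bit 8: prefix='1' (no match yet)
Bit 9: prefix='10' -> emit 'j', reset
Bit 10: prefix='0' -> emit 'g', reset
Bit 11: prefix='1' (no match yet)
Bit 12: prefix='10' -> emit 'j', reset
Bit 13: prefix='0' -> emit 'g', reset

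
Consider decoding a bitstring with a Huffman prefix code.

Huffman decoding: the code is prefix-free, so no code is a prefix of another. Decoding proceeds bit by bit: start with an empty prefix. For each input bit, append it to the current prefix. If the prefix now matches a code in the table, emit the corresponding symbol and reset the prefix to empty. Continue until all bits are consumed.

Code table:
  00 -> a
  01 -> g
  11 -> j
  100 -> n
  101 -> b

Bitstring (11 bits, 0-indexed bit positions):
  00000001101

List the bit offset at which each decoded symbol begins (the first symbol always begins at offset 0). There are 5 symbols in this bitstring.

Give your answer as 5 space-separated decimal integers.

Bit 0: prefix='0' (no match yet)
Bit 1: prefix='00' -> emit 'a', reset
Bit 2: prefix='0' (no match yet)
Bit 3: prefix='00' -> emit 'a', reset
Bit 4: prefix='0' (no match yet)
Bit 5: prefix='00' -> emit 'a', reset
Bit 6: prefix='0' (no match yet)
Bit 7: prefix='01' -> emit 'g', reset
Bit 8: prefix='1' (no match yet)
Bit 9: prefix='10' (no match yet)
Bit 10: prefix='101' -> emit 'b', reset

Answer: 0 2 4 6 8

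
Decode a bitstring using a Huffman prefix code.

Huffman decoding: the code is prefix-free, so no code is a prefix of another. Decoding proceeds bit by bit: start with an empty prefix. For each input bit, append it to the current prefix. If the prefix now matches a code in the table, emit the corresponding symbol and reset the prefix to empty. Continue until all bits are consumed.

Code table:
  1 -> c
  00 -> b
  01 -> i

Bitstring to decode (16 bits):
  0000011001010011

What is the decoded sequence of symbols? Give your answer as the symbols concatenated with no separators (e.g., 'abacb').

Bit 0: prefix='0' (no match yet)
Bit 1: prefix='00' -> emit 'b', reset
Bit 2: prefix='0' (no match yet)
Bit 3: prefix='00' -> emit 'b', reset
Bit 4: prefix='0' (no match yet)
Bit 5: prefix='01' -> emit 'i', reset
Bit 6: prefix='1' -> emit 'c', reset
Bit 7: prefix='0' (no match yet)
Bit 8: prefix='00' -> emit 'b', reset
Bit 9: prefix='1' -> emit 'c', reset
Bit 10: prefix='0' (no match yet)
Bit 11: prefix='01' -> emit 'i', reset
Bit 12: prefix='0' (no match yet)
Bit 13: prefix='00' -> emit 'b', reset
Bit 14: prefix='1' -> emit 'c', reset
Bit 15: prefix='1' -> emit 'c', reset

Answer: bbicbcibcc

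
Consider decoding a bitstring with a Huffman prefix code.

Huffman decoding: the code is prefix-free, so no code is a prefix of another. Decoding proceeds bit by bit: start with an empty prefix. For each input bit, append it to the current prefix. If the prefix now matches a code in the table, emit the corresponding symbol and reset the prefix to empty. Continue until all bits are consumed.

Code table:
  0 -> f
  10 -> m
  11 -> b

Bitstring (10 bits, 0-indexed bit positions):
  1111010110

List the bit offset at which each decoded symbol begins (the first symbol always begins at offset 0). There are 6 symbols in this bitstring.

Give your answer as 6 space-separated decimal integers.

Bit 0: prefix='1' (no match yet)
Bit 1: prefix='11' -> emit 'b', reset
Bit 2: prefix='1' (no match yet)
Bit 3: prefix='11' -> emit 'b', reset
Bit 4: prefix='0' -> emit 'f', reset
Bit 5: prefix='1' (no match yet)
Bit 6: prefix='10' -> emit 'm', reset
Bit 7: prefix='1' (no match yet)
Bit 8: prefix='11' -> emit 'b', reset
Bit 9: prefix='0' -> emit 'f', reset

Answer: 0 2 4 5 7 9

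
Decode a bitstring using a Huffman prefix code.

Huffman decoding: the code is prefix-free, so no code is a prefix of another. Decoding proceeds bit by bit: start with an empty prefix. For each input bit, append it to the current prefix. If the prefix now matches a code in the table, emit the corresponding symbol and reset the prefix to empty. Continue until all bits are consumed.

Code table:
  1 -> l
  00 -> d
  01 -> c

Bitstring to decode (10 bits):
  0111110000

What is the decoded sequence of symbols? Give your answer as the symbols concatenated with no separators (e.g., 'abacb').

Answer: clllldd

Derivation:
Bit 0: prefix='0' (no match yet)
Bit 1: prefix='01' -> emit 'c', reset
Bit 2: prefix='1' -> emit 'l', reset
Bit 3: prefix='1' -> emit 'l', reset
Bit 4: prefix='1' -> emit 'l', reset
Bit 5: prefix='1' -> emit 'l', reset
Bit 6: prefix='0' (no match yet)
Bit 7: prefix='00' -> emit 'd', reset
Bit 8: prefix='0' (no match yet)
Bit 9: prefix='00' -> emit 'd', reset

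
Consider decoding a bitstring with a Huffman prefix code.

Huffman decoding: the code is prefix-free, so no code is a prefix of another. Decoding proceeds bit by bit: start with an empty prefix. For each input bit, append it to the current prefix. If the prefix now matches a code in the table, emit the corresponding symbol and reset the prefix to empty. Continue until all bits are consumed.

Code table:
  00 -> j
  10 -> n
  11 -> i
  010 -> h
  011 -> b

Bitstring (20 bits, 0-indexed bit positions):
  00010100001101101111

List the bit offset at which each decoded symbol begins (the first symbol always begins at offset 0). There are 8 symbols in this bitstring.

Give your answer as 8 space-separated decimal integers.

Bit 0: prefix='0' (no match yet)
Bit 1: prefix='00' -> emit 'j', reset
Bit 2: prefix='0' (no match yet)
Bit 3: prefix='01' (no match yet)
Bit 4: prefix='010' -> emit 'h', reset
Bit 5: prefix='1' (no match yet)
Bit 6: prefix='10' -> emit 'n', reset
Bit 7: prefix='0' (no match yet)
Bit 8: prefix='00' -> emit 'j', reset
Bit 9: prefix='0' (no match yet)
Bit 10: prefix='01' (no match yet)
Bit 11: prefix='011' -> emit 'b', reset
Bit 12: prefix='0' (no match yet)
Bit 13: prefix='01' (no match yet)
Bit 14: prefix='011' -> emit 'b', reset
Bit 15: prefix='0' (no match yet)
Bit 16: prefix='01' (no match yet)
Bit 17: prefix='011' -> emit 'b', reset
Bit 18: prefix='1' (no match yet)
Bit 19: prefix='11' -> emit 'i', reset

Answer: 0 2 5 7 9 12 15 18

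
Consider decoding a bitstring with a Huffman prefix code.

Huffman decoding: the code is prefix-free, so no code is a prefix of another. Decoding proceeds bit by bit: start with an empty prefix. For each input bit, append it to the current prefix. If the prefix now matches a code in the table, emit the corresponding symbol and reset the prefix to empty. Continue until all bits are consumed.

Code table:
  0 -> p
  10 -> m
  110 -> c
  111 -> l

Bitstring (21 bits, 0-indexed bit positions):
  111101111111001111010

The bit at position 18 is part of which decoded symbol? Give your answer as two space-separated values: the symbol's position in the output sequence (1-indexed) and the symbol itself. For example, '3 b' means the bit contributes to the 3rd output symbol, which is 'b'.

Bit 0: prefix='1' (no match yet)
Bit 1: prefix='11' (no match yet)
Bit 2: prefix='111' -> emit 'l', reset
Bit 3: prefix='1' (no match yet)
Bit 4: prefix='10' -> emit 'm', reset
Bit 5: prefix='1' (no match yet)
Bit 6: prefix='11' (no match yet)
Bit 7: prefix='111' -> emit 'l', reset
Bit 8: prefix='1' (no match yet)
Bit 9: prefix='11' (no match yet)
Bit 10: prefix='111' -> emit 'l', reset
Bit 11: prefix='1' (no match yet)
Bit 12: prefix='10' -> emit 'm', reset
Bit 13: prefix='0' -> emit 'p', reset
Bit 14: prefix='1' (no match yet)
Bit 15: prefix='11' (no match yet)
Bit 16: prefix='111' -> emit 'l', reset
Bit 17: prefix='1' (no match yet)
Bit 18: prefix='10' -> emit 'm', reset
Bit 19: prefix='1' (no match yet)
Bit 20: prefix='10' -> emit 'm', reset

Answer: 8 m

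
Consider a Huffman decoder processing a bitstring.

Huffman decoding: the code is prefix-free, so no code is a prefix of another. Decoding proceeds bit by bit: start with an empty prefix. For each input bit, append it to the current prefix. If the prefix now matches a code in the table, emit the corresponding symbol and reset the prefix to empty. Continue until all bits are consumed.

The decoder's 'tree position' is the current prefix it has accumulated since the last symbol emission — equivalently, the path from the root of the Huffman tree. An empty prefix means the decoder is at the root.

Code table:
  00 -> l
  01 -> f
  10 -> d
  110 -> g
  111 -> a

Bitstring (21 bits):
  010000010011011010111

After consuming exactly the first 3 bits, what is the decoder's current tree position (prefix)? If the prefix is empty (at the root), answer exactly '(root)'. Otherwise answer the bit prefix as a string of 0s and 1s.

Bit 0: prefix='0' (no match yet)
Bit 1: prefix='01' -> emit 'f', reset
Bit 2: prefix='0' (no match yet)

Answer: 0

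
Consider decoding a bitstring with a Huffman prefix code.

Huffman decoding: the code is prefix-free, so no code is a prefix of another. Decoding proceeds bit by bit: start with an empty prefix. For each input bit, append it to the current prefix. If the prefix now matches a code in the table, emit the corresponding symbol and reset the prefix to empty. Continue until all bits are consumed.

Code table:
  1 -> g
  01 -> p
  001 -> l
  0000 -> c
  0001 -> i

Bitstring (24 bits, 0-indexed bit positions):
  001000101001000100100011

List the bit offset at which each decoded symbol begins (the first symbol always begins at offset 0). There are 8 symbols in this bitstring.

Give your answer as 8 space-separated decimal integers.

Answer: 0 3 7 9 12 16 19 23

Derivation:
Bit 0: prefix='0' (no match yet)
Bit 1: prefix='00' (no match yet)
Bit 2: prefix='001' -> emit 'l', reset
Bit 3: prefix='0' (no match yet)
Bit 4: prefix='00' (no match yet)
Bit 5: prefix='000' (no match yet)
Bit 6: prefix='0001' -> emit 'i', reset
Bit 7: prefix='0' (no match yet)
Bit 8: prefix='01' -> emit 'p', reset
Bit 9: prefix='0' (no match yet)
Bit 10: prefix='00' (no match yet)
Bit 11: prefix='001' -> emit 'l', reset
Bit 12: prefix='0' (no match yet)
Bit 13: prefix='00' (no match yet)
Bit 14: prefix='000' (no match yet)
Bit 15: prefix='0001' -> emit 'i', reset
Bit 16: prefix='0' (no match yet)
Bit 17: prefix='00' (no match yet)
Bit 18: prefix='001' -> emit 'l', reset
Bit 19: prefix='0' (no match yet)
Bit 20: prefix='00' (no match yet)
Bit 21: prefix='000' (no match yet)
Bit 22: prefix='0001' -> emit 'i', reset
Bit 23: prefix='1' -> emit 'g', reset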